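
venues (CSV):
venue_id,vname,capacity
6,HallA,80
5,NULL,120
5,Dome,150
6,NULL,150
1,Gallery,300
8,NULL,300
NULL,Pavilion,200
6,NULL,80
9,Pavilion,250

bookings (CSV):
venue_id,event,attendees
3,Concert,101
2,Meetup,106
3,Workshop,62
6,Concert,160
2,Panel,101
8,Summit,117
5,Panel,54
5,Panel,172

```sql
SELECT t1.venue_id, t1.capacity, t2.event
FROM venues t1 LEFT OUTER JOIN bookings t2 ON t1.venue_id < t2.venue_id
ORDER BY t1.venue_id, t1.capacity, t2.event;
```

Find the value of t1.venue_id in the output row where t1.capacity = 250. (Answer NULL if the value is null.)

9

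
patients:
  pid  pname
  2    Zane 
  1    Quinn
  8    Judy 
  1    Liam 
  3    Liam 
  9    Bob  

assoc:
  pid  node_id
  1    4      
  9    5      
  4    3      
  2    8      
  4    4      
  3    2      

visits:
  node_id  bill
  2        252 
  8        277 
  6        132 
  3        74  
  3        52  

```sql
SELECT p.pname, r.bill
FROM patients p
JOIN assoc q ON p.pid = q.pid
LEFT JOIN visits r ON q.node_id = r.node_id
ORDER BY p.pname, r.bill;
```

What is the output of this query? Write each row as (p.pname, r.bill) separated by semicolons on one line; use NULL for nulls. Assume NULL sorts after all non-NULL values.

(Bob, NULL); (Liam, 252); (Liam, NULL); (Quinn, NULL); (Zane, 277)

Step 1 — p INNER JOIN q on pid → 5 row(s).
Then LEFT JOIN `visits r` on node_id: each of those 5 rows is kept; rows whose q.node_id has no match in r get NULL for r's columns.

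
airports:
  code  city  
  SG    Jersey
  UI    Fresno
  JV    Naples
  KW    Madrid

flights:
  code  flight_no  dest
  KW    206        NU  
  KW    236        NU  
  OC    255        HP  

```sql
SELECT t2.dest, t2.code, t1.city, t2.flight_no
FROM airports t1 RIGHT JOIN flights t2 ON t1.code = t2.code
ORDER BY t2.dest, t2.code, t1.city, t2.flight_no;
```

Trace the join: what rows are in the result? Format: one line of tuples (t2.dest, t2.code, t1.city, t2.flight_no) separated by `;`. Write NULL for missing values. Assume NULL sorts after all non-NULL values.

RIGHT JOIN keeps every row from `flights`; unmatched rows get NULL for `airports`'s columns.
Matching on t1.code = t2.code.
Matched pairs: 2; unmatched t2 rows kept: 1.

(HP, OC, NULL, 255); (NU, KW, Madrid, 206); (NU, KW, Madrid, 236)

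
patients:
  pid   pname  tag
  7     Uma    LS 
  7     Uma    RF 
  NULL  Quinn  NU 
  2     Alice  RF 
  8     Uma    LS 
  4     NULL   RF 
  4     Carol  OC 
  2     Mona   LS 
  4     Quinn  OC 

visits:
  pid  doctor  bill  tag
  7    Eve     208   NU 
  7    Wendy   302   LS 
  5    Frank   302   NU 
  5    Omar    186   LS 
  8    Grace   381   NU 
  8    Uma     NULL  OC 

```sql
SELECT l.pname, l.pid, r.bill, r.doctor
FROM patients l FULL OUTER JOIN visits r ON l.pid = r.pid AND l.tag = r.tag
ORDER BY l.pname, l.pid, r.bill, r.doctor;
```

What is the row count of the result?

14

FULL OUTER JOIN keeps every row from both sides; unmatched rows get NULL for the other side's columns.
Matching on l.pid = r.pid AND l.tag = r.tag. A NULL in a compared column never satisfies the condition.
Matched pairs: 1; unmatched l rows kept: 8; unmatched r rows kept: 5.
Total: 1 matched + 13 padded = 14 rows.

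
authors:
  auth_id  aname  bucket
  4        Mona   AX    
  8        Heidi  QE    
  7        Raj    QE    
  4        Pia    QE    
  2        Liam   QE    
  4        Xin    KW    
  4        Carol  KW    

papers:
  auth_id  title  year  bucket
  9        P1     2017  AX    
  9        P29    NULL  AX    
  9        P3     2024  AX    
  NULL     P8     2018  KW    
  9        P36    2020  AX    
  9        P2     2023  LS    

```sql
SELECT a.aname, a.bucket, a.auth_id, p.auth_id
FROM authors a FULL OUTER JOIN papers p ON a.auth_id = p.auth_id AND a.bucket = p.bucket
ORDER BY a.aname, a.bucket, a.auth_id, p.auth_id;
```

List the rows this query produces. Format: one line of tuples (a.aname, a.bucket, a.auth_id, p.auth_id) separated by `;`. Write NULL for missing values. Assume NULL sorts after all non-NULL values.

(Carol, KW, 4, NULL); (Heidi, QE, 8, NULL); (Liam, QE, 2, NULL); (Mona, AX, 4, NULL); (Pia, QE, 4, NULL); (Raj, QE, 7, NULL); (Xin, KW, 4, NULL); (NULL, NULL, NULL, 9); (NULL, NULL, NULL, 9); (NULL, NULL, NULL, 9); (NULL, NULL, NULL, 9); (NULL, NULL, NULL, 9); (NULL, NULL, NULL, NULL)

FULL OUTER JOIN keeps every row from both sides; unmatched rows get NULL for the other side's columns.
Matching on a.auth_id = p.auth_id AND a.bucket = p.bucket. A NULL in a compared column never satisfies the condition.
Matched pairs: 0; unmatched a rows kept: 7; unmatched p rows kept: 6.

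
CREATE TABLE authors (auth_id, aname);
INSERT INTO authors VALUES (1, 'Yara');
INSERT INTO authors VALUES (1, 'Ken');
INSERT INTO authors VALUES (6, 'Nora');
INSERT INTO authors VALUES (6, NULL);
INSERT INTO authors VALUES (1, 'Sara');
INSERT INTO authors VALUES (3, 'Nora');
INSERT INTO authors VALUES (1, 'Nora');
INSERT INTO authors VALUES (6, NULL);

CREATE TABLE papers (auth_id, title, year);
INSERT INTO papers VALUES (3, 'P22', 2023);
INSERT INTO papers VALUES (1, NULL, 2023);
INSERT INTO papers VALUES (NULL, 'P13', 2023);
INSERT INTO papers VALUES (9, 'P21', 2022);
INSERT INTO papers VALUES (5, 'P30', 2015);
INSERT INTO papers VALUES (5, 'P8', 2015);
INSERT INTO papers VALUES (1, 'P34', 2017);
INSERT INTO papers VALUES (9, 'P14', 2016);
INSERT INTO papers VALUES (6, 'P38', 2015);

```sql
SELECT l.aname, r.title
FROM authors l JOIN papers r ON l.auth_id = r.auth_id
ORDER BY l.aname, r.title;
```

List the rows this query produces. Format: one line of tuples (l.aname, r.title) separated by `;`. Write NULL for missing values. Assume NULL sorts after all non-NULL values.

(Ken, P34); (Ken, NULL); (Nora, P22); (Nora, P34); (Nora, P38); (Nora, NULL); (Sara, P34); (Sara, NULL); (Yara, P34); (Yara, NULL); (NULL, P38); (NULL, P38)

INNER JOIN keeps only pairs where the ON condition holds.
Matching on l.auth_id = r.auth_id. A NULL in a compared column never satisfies the condition.
- l[0] auth_id=1 → 2 match(es) in r → 2 row(s).
- l[1] auth_id=1 → 2 match(es) in r → 2 row(s).
- l[2] auth_id=6 → 1 match(es) in r → 1 row(s).
- l[3] auth_id=6 → 1 match(es) in r → 1 row(s).
- l[4] auth_id=1 → 2 match(es) in r → 2 row(s).
- l[5] auth_id=3 → 1 match(es) in r → 1 row(s).
- l[6] auth_id=1 → 2 match(es) in r → 2 row(s).
- l[7] auth_id=6 → 1 match(es) in r → 1 row(s).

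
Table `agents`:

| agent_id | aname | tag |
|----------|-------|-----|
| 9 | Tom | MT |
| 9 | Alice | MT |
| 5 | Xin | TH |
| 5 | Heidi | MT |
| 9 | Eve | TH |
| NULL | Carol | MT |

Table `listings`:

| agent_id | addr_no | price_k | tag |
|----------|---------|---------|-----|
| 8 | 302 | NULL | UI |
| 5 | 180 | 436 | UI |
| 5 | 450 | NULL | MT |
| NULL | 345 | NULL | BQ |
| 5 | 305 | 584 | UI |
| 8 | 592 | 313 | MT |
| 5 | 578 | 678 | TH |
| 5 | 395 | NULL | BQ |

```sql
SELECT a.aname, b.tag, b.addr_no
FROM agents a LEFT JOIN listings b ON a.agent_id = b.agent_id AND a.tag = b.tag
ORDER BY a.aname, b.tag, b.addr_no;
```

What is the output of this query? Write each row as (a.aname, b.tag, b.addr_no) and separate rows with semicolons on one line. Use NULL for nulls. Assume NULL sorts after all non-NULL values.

(Alice, NULL, NULL); (Carol, NULL, NULL); (Eve, NULL, NULL); (Heidi, MT, 450); (Tom, NULL, NULL); (Xin, TH, 578)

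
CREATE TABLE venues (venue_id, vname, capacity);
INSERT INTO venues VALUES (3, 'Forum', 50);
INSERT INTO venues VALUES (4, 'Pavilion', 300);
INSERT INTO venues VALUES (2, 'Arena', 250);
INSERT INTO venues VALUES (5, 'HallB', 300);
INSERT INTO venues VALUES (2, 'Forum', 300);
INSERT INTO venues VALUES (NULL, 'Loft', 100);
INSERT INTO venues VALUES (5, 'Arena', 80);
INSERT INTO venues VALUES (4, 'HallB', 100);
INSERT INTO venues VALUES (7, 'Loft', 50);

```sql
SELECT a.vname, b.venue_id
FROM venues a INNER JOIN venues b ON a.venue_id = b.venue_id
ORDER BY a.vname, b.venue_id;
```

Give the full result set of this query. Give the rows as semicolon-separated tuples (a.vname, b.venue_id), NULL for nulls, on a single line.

INNER JOIN keeps only pairs where the ON condition holds.
Matching on a.venue_id = b.venue_id. A NULL in a compared column never satisfies the condition.
- a row (venue_id=3): matches 1 b row(s) → 1 output row(s).
- a row (venue_id=4): matches 2 b row(s) → 2 output row(s).
- a row (venue_id=2): matches 2 b row(s) → 2 output row(s).
- a row (venue_id=5): matches 2 b row(s) → 2 output row(s).
- a row (venue_id=2): matches 2 b row(s) → 2 output row(s).
- a row (venue_id=NULL): no match → dropped.
- a row (venue_id=5): matches 2 b row(s) → 2 output row(s).
- a row (venue_id=4): matches 2 b row(s) → 2 output row(s).
- a row (venue_id=7): matches 1 b row(s) → 1 output row(s).

(Arena, 2); (Arena, 2); (Arena, 5); (Arena, 5); (Forum, 2); (Forum, 2); (Forum, 3); (HallB, 4); (HallB, 4); (HallB, 5); (HallB, 5); (Loft, 7); (Pavilion, 4); (Pavilion, 4)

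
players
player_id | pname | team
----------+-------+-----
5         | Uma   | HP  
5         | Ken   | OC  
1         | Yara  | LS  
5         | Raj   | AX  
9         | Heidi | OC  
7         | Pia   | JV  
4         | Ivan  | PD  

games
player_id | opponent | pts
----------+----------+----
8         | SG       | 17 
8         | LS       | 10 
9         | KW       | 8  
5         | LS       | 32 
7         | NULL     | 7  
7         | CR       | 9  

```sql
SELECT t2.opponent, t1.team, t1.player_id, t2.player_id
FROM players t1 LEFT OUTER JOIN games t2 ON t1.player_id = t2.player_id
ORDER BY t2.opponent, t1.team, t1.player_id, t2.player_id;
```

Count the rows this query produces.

LEFT JOIN keeps every row from `players`; unmatched rows get NULL for `games`'s columns.
Matching on t1.player_id = t2.player_id.
Matched pairs: 6; unmatched t1 rows kept: 2.
Total: 6 matched + 2 padded = 8 rows.

8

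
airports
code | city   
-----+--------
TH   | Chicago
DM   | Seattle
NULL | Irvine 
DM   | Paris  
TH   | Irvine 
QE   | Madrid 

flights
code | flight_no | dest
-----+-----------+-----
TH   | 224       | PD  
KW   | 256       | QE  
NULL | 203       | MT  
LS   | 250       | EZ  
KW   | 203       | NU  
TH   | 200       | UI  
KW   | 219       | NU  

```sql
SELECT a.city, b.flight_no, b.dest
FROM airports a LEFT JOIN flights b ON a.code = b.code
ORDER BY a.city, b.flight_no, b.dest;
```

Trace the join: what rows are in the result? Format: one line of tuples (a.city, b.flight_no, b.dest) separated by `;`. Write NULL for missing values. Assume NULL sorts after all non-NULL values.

(Chicago, 200, UI); (Chicago, 224, PD); (Irvine, 200, UI); (Irvine, 224, PD); (Irvine, NULL, NULL); (Madrid, NULL, NULL); (Paris, NULL, NULL); (Seattle, NULL, NULL)

LEFT JOIN keeps every row from `airports`; unmatched rows get NULL for `flights`'s columns.
Matching on a.code = b.code. A NULL in a compared column never satisfies the condition.
Matched pairs: 4; unmatched a rows kept: 4.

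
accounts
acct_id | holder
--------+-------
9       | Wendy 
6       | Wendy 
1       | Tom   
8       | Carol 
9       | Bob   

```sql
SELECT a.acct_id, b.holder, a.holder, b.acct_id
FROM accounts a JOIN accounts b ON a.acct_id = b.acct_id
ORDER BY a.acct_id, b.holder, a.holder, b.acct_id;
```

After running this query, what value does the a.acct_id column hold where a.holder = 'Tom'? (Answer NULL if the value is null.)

1

INNER JOIN keeps only pairs where the ON condition holds.
Matching on a.acct_id = b.acct_id.
- a[0] acct_id=9 → 2 match(es) in b → 2 row(s).
- a[1] acct_id=6 → 1 match(es) in b → 1 row(s).
- a[2] acct_id=1 → 1 match(es) in b → 1 row(s).
- a[3] acct_id=8 → 1 match(es) in b → 1 row(s).
- a[4] acct_id=9 → 2 match(es) in b → 2 row(s).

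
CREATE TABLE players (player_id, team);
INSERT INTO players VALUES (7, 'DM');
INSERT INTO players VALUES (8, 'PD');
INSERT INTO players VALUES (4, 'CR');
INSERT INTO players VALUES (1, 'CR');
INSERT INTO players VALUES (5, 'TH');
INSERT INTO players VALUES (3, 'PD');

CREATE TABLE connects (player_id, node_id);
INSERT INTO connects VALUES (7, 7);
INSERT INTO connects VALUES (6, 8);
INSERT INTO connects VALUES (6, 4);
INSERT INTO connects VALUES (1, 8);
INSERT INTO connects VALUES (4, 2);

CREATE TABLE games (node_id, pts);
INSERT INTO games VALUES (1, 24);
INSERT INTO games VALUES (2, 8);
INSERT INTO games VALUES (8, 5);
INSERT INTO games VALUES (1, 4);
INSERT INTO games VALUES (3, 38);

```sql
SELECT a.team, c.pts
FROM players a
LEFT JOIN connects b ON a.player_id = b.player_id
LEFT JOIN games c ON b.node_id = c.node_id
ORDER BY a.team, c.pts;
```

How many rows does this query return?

Step 1 — a LEFT JOIN b on player_id → 6 row(s).
Then LEFT JOIN `games c` on node_id: each of those 6 rows is kept; rows whose b.node_id has no match in c get NULL for c's columns.
Result: 6 row(s).

6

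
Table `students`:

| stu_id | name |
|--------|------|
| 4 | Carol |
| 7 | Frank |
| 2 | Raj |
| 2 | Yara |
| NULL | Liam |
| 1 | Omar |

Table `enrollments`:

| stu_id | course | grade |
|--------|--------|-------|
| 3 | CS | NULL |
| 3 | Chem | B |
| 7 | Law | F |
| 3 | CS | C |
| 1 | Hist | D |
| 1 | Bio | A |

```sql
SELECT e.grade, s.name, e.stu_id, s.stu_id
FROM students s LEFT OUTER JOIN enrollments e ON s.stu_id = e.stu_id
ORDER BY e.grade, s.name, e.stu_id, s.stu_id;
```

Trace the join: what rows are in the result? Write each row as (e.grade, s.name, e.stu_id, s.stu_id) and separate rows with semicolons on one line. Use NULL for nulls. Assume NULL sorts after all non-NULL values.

LEFT JOIN keeps every row from `students`; unmatched rows get NULL for `enrollments`'s columns.
Matching on s.stu_id = e.stu_id. A NULL in a compared column never satisfies the condition.
- s[0] stu_id=4 → no match; kept with NULLs on the e side.
- s[1] stu_id=7 → 1 match(es) in e → 1 row(s).
- s[2] stu_id=2 → no match; kept with NULLs on the e side.
- s[3] stu_id=2 → no match; kept with NULLs on the e side.
- s[4] stu_id=NULL → no match; kept with NULLs on the e side.
- s[5] stu_id=1 → 2 match(es) in e → 2 row(s).
After projecting and ordering:
e.grade | s.name | e.stu_id | s.stu_id
A | Omar | 1 | 1
D | Omar | 1 | 1
F | Frank | 7 | 7
NULL | Carol | NULL | 4
NULL | Liam | NULL | NULL
NULL | Raj | NULL | 2
NULL | Yara | NULL | 2

(A, Omar, 1, 1); (D, Omar, 1, 1); (F, Frank, 7, 7); (NULL, Carol, NULL, 4); (NULL, Liam, NULL, NULL); (NULL, Raj, NULL, 2); (NULL, Yara, NULL, 2)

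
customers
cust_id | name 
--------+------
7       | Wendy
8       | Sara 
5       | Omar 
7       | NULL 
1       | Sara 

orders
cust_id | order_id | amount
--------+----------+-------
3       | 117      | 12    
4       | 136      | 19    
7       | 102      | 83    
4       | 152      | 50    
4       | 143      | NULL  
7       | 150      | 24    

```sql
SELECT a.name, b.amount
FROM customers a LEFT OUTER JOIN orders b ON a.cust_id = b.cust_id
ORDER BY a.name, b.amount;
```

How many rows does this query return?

LEFT JOIN keeps every row from `customers`; unmatched rows get NULL for `orders`'s columns.
Matching on a.cust_id = b.cust_id.
Matched pairs: 4; unmatched a rows kept: 3.
Total: 4 matched + 3 padded = 7 rows.

7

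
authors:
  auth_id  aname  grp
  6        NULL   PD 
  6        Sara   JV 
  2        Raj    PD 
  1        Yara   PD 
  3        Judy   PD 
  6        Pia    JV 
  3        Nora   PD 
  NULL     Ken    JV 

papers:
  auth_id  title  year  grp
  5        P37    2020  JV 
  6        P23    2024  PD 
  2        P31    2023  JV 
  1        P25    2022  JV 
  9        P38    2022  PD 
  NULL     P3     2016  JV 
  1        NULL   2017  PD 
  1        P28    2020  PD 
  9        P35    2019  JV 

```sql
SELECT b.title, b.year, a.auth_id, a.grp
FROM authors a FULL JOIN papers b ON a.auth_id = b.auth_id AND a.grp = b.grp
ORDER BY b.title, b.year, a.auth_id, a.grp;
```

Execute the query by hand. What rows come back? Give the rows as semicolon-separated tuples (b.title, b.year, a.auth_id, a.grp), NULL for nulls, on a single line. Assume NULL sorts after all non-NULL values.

(P23, 2024, 6, PD); (P25, 2022, NULL, NULL); (P28, 2020, 1, PD); (P3, 2016, NULL, NULL); (P31, 2023, NULL, NULL); (P35, 2019, NULL, NULL); (P37, 2020, NULL, NULL); (P38, 2022, NULL, NULL); (NULL, 2017, 1, PD); (NULL, NULL, 2, PD); (NULL, NULL, 3, PD); (NULL, NULL, 3, PD); (NULL, NULL, 6, JV); (NULL, NULL, 6, JV); (NULL, NULL, NULL, JV)

FULL OUTER JOIN keeps every row from both sides; unmatched rows get NULL for the other side's columns.
Matching on a.auth_id = b.auth_id AND a.grp = b.grp. A NULL in a compared column never satisfies the condition.
Matched pairs: 3; unmatched a rows kept: 6; unmatched b rows kept: 6.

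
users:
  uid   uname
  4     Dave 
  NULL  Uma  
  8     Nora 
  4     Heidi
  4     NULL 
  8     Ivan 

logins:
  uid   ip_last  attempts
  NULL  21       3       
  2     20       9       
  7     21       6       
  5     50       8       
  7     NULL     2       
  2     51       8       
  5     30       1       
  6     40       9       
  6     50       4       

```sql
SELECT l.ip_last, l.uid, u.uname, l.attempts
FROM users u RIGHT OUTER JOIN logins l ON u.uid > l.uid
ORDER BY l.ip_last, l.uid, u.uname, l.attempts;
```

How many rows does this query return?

RIGHT JOIN keeps every row from `logins`; unmatched rows get NULL for `users`'s columns.
Matching on u.uid > l.uid. A NULL in a compared column never satisfies the condition.
- u row (uid=4): matches 2 l row(s) → 2 output row(s).
- u row (uid=NULL): no match.
- u row (uid=8): matches 8 l row(s) → 8 output row(s).
- u row (uid=4): matches 2 l row(s) → 2 output row(s).
- u row (uid=4): matches 2 l row(s) → 2 output row(s).
- u row (uid=8): matches 8 l row(s) → 8 output row(s).
- plus 1 unmatched l row(s), each kept with NULL u columns.
Total: 22 matched + 1 padded = 23 rows.

23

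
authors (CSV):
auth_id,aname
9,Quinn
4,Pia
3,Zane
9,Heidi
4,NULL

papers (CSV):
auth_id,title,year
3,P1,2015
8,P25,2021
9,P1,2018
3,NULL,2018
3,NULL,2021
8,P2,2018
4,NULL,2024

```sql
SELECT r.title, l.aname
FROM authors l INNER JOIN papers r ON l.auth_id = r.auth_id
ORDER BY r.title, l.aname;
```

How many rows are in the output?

INNER JOIN keeps only pairs where the ON condition holds.
Matching on l.auth_id = r.auth_id.
Matched pairs: 7.
Total: 7 rows.

7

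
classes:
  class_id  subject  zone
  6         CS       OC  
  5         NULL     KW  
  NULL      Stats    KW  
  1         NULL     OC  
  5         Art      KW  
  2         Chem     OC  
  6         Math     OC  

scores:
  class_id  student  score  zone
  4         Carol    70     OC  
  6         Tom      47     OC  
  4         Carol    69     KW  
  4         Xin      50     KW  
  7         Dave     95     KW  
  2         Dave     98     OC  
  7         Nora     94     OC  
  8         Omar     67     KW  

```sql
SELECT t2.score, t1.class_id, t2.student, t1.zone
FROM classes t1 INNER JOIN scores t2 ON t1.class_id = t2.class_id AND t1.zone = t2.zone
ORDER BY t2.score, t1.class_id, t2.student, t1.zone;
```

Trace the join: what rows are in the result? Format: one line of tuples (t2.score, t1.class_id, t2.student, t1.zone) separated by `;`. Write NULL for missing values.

(47, 6, Tom, OC); (47, 6, Tom, OC); (98, 2, Dave, OC)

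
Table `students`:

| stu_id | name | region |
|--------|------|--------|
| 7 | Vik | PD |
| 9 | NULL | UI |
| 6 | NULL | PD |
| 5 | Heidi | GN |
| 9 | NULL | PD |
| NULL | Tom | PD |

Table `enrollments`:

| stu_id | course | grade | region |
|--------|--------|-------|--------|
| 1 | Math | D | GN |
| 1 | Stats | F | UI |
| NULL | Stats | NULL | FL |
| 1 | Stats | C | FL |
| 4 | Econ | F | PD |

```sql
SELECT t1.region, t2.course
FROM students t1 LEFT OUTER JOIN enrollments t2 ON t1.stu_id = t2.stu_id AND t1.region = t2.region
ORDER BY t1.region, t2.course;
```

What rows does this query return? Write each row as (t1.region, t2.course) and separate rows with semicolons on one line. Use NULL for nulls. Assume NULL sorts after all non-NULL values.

(GN, NULL); (PD, NULL); (PD, NULL); (PD, NULL); (PD, NULL); (UI, NULL)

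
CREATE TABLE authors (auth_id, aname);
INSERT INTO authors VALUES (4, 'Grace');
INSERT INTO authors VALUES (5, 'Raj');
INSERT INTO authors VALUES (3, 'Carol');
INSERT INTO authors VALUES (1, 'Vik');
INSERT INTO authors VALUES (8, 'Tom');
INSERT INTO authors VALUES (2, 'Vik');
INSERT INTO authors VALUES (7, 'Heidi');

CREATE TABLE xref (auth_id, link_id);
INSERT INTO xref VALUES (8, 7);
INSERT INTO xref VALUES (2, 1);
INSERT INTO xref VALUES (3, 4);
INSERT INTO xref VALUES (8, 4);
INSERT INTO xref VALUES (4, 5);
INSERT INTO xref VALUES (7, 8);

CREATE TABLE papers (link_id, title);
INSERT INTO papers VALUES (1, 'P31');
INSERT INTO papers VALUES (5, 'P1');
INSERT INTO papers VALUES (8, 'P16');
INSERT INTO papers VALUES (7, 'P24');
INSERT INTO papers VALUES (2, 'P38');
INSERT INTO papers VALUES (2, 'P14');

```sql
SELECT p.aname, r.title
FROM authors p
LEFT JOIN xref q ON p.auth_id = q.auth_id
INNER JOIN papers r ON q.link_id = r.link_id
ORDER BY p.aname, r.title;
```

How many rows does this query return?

Step 1 — p LEFT JOIN q on auth_id → 8 row(s).
Then INNER JOIN `papers r` on link_id: keep only rows whose q.link_id appears in r.
Result: 4 row(s).

4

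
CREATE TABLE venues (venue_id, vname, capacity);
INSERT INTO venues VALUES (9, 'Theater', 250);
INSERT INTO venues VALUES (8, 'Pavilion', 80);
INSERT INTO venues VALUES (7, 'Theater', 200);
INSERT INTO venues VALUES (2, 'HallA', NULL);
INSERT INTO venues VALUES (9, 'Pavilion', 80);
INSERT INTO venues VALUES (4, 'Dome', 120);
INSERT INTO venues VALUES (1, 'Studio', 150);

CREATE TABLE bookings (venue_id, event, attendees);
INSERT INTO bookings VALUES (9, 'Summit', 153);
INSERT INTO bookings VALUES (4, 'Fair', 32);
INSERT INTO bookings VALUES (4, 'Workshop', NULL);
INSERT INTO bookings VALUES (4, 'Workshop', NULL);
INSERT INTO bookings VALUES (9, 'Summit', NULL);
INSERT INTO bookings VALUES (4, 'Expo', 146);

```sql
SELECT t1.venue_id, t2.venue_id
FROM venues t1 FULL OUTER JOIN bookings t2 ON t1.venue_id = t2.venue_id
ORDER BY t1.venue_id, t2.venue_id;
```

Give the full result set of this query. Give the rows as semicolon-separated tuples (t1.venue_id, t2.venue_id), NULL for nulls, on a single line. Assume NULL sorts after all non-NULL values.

FULL OUTER JOIN keeps every row from both sides; unmatched rows get NULL for the other side's columns.
Matching on t1.venue_id = t2.venue_id.
- venue_id=9: 2 matching t2 row(s), so 2 row(s) emitted.
- venue_id=8: no t2 row matches, row kept with t2 columns NULL.
- venue_id=7: no t2 row matches, row kept with t2 columns NULL.
- venue_id=2: no t2 row matches, row kept with t2 columns NULL.
- venue_id=9: 2 matching t2 row(s), so 2 row(s) emitted.
- venue_id=4: 4 matching t2 row(s), so 4 row(s) emitted.
- venue_id=1: no t2 row matches, row kept with t2 columns NULL.

(1, NULL); (2, NULL); (4, 4); (4, 4); (4, 4); (4, 4); (7, NULL); (8, NULL); (9, 9); (9, 9); (9, 9); (9, 9)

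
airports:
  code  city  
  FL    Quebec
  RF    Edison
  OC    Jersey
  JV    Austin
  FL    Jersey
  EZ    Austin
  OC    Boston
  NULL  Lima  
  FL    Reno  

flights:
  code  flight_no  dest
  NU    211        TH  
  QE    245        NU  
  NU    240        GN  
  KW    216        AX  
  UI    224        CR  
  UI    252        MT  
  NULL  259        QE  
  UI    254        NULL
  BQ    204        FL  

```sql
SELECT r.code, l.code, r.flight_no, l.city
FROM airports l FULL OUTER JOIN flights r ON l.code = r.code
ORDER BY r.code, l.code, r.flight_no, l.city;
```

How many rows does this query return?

FULL OUTER JOIN keeps every row from both sides; unmatched rows get NULL for the other side's columns.
Matching on l.code = r.code. A NULL in a compared column never satisfies the condition.
Matched pairs: 0; unmatched l rows kept: 9; unmatched r rows kept: 9.
Total: 0 matched + 18 padded = 18 rows.

18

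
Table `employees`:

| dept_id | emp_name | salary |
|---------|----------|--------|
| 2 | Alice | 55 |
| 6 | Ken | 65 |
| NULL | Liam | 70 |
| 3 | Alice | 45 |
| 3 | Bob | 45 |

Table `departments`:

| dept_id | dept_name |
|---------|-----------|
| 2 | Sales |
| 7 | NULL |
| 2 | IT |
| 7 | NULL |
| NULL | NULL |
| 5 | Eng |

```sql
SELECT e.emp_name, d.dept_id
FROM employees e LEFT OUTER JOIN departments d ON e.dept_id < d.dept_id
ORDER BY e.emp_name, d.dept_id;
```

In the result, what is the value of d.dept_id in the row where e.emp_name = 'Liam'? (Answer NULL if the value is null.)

LEFT JOIN keeps every row from `employees`; unmatched rows get NULL for `departments`'s columns.
Matching on e.dept_id < d.dept_id. A NULL in a compared column never satisfies the condition.
- dept_id=2: 3 matching d row(s), so 3 row(s) emitted.
- dept_id=6: 2 matching d row(s), so 2 row(s) emitted.
- dept_id=NULL: no d row matches, row kept with d columns NULL.
- dept_id=3: 3 matching d row(s), so 3 row(s) emitted.
- dept_id=3: 3 matching d row(s), so 3 row(s) emitted.

NULL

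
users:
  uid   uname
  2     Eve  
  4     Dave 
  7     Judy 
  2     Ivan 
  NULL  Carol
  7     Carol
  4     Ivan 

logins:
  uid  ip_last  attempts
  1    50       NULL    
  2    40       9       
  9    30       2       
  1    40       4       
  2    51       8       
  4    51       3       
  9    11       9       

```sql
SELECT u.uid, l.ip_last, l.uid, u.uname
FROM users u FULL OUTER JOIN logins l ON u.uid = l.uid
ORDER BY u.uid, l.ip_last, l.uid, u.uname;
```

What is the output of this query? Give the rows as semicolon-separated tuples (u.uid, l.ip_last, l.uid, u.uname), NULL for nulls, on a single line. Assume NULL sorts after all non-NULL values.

FULL OUTER JOIN keeps every row from both sides; unmatched rows get NULL for the other side's columns.
Matching on u.uid = l.uid. A NULL in a compared column never satisfies the condition.
- u row (uid=2): matches 2 l row(s) → 2 output row(s).
- u row (uid=4): matches 1 l row(s) → 1 output row(s).
- u row (uid=7): no match → kept, l columns NULL.
- u row (uid=2): matches 2 l row(s) → 2 output row(s).
- u row (uid=NULL): no match → kept, l columns NULL.
- u row (uid=7): no match → kept, l columns NULL.
- u row (uid=4): matches 1 l row(s) → 1 output row(s).
- 4 l row(s) had no u match → kept, u columns NULL.

(2, 40, 2, Eve); (2, 40, 2, Ivan); (2, 51, 2, Eve); (2, 51, 2, Ivan); (4, 51, 4, Dave); (4, 51, 4, Ivan); (7, NULL, NULL, Carol); (7, NULL, NULL, Judy); (NULL, 11, 9, NULL); (NULL, 30, 9, NULL); (NULL, 40, 1, NULL); (NULL, 50, 1, NULL); (NULL, NULL, NULL, Carol)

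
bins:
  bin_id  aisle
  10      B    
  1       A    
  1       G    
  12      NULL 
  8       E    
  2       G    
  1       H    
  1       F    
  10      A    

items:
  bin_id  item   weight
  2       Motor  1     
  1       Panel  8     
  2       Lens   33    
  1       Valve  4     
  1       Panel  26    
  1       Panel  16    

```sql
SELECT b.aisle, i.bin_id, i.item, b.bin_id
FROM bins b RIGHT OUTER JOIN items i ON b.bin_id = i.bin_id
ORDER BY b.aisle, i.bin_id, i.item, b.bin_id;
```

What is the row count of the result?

18

RIGHT JOIN keeps every row from `items`; unmatched rows get NULL for `bins`'s columns.
Matching on b.bin_id = i.bin_id.
- b row (bin_id=10): no match.
- b row (bin_id=1): matches 4 i row(s) → 4 output row(s).
- b row (bin_id=1): matches 4 i row(s) → 4 output row(s).
- b row (bin_id=12): no match.
- b row (bin_id=8): no match.
- b row (bin_id=2): matches 2 i row(s) → 2 output row(s).
- b row (bin_id=1): matches 4 i row(s) → 4 output row(s).
- b row (bin_id=1): matches 4 i row(s) → 4 output row(s).
- b row (bin_id=10): no match.
- every i row matched at least one b row.
Total: 18 rows.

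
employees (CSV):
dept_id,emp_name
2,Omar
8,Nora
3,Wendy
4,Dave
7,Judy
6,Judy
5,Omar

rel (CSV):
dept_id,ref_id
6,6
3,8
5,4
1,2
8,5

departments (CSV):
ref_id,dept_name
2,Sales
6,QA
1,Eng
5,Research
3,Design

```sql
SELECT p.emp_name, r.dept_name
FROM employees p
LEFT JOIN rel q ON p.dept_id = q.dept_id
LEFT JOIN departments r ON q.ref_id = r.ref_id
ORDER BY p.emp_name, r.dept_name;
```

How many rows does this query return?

Step 1 — p LEFT JOIN q on dept_id → 7 row(s).
Then LEFT JOIN `departments r` on ref_id: each of those 7 rows is kept; rows whose q.ref_id has no match in r get NULL for r's columns.
Result: 7 row(s).

7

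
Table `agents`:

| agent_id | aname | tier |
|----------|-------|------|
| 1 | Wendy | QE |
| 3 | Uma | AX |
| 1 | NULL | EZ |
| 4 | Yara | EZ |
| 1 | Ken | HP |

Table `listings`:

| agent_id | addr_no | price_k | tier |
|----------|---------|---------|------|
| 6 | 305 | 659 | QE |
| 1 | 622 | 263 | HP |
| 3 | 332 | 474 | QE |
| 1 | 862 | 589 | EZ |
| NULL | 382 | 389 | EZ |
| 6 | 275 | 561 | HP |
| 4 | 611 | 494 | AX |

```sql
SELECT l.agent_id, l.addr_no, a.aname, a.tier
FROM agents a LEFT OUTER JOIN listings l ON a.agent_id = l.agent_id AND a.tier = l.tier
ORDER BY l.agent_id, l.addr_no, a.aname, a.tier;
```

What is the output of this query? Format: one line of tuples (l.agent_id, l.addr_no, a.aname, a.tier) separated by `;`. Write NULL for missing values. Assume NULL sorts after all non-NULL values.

(1, 622, Ken, HP); (1, 862, NULL, EZ); (NULL, NULL, Uma, AX); (NULL, NULL, Wendy, QE); (NULL, NULL, Yara, EZ)

LEFT JOIN keeps every row from `agents`; unmatched rows get NULL for `listings`'s columns.
Matching on a.agent_id = l.agent_id AND a.tier = l.tier. A NULL in a compared column never satisfies the condition.
- a row (agent_id=1, tier=QE): no match → kept, l columns NULL.
- a row (agent_id=3, tier=AX): no match → kept, l columns NULL.
- a row (agent_id=1, tier=EZ): matches 1 l row(s) → 1 output row(s).
- a row (agent_id=4, tier=EZ): no match → kept, l columns NULL.
- a row (agent_id=1, tier=HP): matches 1 l row(s) → 1 output row(s).
After projecting and ordering:
l.agent_id | l.addr_no | a.aname | a.tier
1 | 622 | Ken | HP
1 | 862 | NULL | EZ
NULL | NULL | Uma | AX
NULL | NULL | Wendy | QE
NULL | NULL | Yara | EZ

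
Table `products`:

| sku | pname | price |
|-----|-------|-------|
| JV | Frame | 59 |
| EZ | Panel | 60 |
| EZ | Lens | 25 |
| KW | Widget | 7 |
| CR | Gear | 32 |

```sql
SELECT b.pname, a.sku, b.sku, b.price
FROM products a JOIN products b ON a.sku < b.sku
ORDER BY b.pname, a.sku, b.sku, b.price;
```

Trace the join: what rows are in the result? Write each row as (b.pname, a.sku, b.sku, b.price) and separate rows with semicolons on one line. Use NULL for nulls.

(Frame, CR, JV, 59); (Frame, EZ, JV, 59); (Frame, EZ, JV, 59); (Lens, CR, EZ, 25); (Panel, CR, EZ, 60); (Widget, CR, KW, 7); (Widget, EZ, KW, 7); (Widget, EZ, KW, 7); (Widget, JV, KW, 7)

INNER JOIN keeps only pairs where the ON condition holds.
Matching on a.sku < b.sku.
Matched pairs: 9.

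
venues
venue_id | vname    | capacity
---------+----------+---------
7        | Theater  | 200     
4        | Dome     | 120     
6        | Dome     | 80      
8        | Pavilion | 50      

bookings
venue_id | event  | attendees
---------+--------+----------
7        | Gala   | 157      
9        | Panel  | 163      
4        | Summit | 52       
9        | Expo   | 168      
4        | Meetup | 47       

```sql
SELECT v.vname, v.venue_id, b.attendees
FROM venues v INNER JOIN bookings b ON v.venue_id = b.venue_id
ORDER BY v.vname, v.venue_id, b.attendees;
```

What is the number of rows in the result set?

3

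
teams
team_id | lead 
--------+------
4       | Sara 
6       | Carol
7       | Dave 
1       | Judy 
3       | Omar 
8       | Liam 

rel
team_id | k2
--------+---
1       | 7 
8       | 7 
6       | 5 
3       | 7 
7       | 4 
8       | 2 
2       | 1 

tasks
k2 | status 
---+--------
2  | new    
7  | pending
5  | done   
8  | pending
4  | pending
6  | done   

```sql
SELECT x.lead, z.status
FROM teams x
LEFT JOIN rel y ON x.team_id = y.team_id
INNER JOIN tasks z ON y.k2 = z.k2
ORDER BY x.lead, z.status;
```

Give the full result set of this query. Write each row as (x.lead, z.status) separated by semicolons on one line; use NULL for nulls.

(Carol, done); (Dave, pending); (Judy, pending); (Liam, new); (Liam, pending); (Omar, pending)

Evaluate left to right. First `teams x LEFT JOIN rel y` on team_id: 7 row(s).
Then INNER JOIN `tasks z` on k2: keep only rows whose y.k2 appears in z.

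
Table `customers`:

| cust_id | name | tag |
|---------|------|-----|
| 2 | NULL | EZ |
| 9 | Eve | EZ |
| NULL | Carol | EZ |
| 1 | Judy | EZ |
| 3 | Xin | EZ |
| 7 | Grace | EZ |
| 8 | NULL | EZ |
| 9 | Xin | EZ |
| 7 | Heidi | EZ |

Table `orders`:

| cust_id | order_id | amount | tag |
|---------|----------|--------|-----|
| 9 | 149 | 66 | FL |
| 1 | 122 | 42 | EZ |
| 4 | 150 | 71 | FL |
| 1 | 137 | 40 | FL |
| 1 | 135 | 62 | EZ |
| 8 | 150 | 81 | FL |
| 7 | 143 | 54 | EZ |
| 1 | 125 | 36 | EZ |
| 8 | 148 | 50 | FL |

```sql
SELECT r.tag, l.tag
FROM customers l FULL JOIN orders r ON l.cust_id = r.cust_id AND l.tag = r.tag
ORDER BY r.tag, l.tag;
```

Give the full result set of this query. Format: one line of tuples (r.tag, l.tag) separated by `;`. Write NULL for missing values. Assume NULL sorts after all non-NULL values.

(EZ, EZ); (EZ, EZ); (EZ, EZ); (EZ, EZ); (EZ, EZ); (FL, NULL); (FL, NULL); (FL, NULL); (FL, NULL); (FL, NULL); (NULL, EZ); (NULL, EZ); (NULL, EZ); (NULL, EZ); (NULL, EZ); (NULL, EZ)

FULL OUTER JOIN keeps every row from both sides; unmatched rows get NULL for the other side's columns.
Matching on l.cust_id = r.cust_id AND l.tag = r.tag. A NULL in a compared column never satisfies the condition.
- l (cust_id=2, tag=EZ) has no partner → padded with NULL.
- l (cust_id=9, tag=EZ) has no partner → padded with NULL.
- l (cust_id=NULL, tag=EZ) has no partner → padded with NULL.
- l (cust_id=1, tag=EZ) pairs with 3 row(s) of r.
- l (cust_id=3, tag=EZ) has no partner → padded with NULL.
- l (cust_id=7, tag=EZ) pairs with 1 row(s) of r.
- l (cust_id=8, tag=EZ) has no partner → padded with NULL.
- l (cust_id=9, tag=EZ) has no partner → padded with NULL.
- l (cust_id=7, tag=EZ) pairs with 1 row(s) of r.
- 5 row(s) from r found no l partner → padded with NULL.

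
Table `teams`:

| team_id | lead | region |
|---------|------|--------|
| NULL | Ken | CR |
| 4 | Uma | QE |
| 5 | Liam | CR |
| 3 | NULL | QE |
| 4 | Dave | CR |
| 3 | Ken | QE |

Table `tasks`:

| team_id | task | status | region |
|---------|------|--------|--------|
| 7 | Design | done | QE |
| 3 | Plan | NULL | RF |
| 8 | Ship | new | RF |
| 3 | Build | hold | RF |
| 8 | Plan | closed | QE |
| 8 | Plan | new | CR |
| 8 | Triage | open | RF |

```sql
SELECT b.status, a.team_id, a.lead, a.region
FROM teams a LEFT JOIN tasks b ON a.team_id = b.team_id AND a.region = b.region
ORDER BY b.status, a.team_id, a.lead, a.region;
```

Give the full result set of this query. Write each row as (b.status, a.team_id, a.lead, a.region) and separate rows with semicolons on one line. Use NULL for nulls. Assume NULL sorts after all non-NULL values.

LEFT JOIN keeps every row from `teams`; unmatched rows get NULL for `tasks`'s columns.
Matching on a.team_id = b.team_id AND a.region = b.region. A NULL in a compared column never satisfies the condition.
Matched pairs: 0; unmatched a rows kept: 6.

(NULL, 3, Ken, QE); (NULL, 3, NULL, QE); (NULL, 4, Dave, CR); (NULL, 4, Uma, QE); (NULL, 5, Liam, CR); (NULL, NULL, Ken, CR)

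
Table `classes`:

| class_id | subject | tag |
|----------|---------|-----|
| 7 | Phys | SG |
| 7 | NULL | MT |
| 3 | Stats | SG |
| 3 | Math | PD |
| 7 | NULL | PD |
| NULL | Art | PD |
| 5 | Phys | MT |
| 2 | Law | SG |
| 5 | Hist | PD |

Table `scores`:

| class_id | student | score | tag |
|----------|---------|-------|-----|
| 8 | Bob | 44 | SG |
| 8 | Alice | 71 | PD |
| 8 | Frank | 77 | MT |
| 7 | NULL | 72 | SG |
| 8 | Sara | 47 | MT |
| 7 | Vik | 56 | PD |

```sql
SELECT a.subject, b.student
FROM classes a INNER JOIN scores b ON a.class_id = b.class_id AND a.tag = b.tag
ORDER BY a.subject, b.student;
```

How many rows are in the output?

INNER JOIN keeps only pairs where the ON condition holds.
Matching on a.class_id = b.class_id AND a.tag = b.tag. A NULL in a compared column never satisfies the condition.
Matched pairs: 2.
Total: 2 rows.

2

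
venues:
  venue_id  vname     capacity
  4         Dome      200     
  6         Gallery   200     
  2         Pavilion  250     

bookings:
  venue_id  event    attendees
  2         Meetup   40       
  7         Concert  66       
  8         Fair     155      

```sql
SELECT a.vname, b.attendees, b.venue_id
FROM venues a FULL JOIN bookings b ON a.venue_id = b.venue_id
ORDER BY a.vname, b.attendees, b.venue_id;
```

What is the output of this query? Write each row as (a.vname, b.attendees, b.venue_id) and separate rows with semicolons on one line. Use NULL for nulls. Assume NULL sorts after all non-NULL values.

(Dome, NULL, NULL); (Gallery, NULL, NULL); (Pavilion, 40, 2); (NULL, 66, 7); (NULL, 155, 8)

FULL OUTER JOIN keeps every row from both sides; unmatched rows get NULL for the other side's columns.
Matching on a.venue_id = b.venue_id.
Matched pairs: 1; unmatched a rows kept: 2; unmatched b rows kept: 2.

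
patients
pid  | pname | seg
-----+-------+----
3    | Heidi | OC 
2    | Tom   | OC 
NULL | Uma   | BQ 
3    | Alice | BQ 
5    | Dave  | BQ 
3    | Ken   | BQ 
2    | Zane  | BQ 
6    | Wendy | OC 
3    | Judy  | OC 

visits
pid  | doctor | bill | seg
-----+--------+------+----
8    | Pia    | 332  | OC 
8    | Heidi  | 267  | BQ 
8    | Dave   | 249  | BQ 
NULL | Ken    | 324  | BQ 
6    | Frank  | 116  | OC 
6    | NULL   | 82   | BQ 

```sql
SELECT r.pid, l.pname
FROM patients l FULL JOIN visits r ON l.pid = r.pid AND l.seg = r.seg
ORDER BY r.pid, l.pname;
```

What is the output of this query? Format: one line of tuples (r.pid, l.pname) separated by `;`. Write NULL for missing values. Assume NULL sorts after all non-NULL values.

(6, Wendy); (6, NULL); (8, NULL); (8, NULL); (8, NULL); (NULL, Alice); (NULL, Dave); (NULL, Heidi); (NULL, Judy); (NULL, Ken); (NULL, Tom); (NULL, Uma); (NULL, Zane); (NULL, NULL)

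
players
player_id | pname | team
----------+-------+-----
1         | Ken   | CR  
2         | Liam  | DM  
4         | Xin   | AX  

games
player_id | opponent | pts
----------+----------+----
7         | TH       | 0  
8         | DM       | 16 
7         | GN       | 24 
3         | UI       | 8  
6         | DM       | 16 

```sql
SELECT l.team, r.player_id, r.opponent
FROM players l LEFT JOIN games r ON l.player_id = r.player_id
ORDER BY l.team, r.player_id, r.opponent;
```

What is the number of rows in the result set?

3

LEFT JOIN keeps every row from `players`; unmatched rows get NULL for `games`'s columns.
Matching on l.player_id = r.player_id.
- l (player_id=1) has no partner → padded with NULL.
- l (player_id=2) has no partner → padded with NULL.
- l (player_id=4) has no partner → padded with NULL.
Total: 0 matched + 3 padded = 3 rows.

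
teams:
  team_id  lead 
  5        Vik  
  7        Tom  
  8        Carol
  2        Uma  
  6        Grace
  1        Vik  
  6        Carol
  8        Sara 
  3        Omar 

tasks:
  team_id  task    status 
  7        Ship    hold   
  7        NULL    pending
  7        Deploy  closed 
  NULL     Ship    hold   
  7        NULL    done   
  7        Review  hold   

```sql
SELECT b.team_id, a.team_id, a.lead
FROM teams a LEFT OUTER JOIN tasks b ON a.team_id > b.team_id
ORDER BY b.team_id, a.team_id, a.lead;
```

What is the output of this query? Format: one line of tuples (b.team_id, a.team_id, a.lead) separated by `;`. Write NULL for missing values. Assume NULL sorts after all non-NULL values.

(7, 8, Carol); (7, 8, Carol); (7, 8, Carol); (7, 8, Carol); (7, 8, Carol); (7, 8, Sara); (7, 8, Sara); (7, 8, Sara); (7, 8, Sara); (7, 8, Sara); (NULL, 1, Vik); (NULL, 2, Uma); (NULL, 3, Omar); (NULL, 5, Vik); (NULL, 6, Carol); (NULL, 6, Grace); (NULL, 7, Tom)

LEFT JOIN keeps every row from `teams`; unmatched rows get NULL for `tasks`'s columns.
Matching on a.team_id > b.team_id. A NULL in a compared column never satisfies the condition.
Matched pairs: 10; unmatched a rows kept: 7.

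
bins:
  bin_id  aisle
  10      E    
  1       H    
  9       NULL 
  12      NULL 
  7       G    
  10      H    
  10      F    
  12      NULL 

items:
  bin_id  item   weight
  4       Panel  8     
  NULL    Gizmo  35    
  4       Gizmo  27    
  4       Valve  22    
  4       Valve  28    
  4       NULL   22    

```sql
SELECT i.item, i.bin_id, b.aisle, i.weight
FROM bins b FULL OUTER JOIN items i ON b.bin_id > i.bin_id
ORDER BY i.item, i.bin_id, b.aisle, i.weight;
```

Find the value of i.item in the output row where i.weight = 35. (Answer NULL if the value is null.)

FULL OUTER JOIN keeps every row from both sides; unmatched rows get NULL for the other side's columns.
Matching on b.bin_id > i.bin_id. A NULL in a compared column never satisfies the condition.
Matched pairs: 35; unmatched b rows kept: 1; unmatched i rows kept: 1.

Gizmo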